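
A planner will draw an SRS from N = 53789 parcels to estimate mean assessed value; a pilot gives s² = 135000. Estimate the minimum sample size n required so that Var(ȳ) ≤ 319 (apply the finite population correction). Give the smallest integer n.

Without fpc, n₀ = s²/D = 135000/319 = 423.1975.
With fpc, (1 − n/N)·s²/n ≤ D requires n ≥ n₀/(1 + n₀/N) = 423.1975/(1 + 423.1975/53789) = 419.8939.
Rounding up, n = 420.

420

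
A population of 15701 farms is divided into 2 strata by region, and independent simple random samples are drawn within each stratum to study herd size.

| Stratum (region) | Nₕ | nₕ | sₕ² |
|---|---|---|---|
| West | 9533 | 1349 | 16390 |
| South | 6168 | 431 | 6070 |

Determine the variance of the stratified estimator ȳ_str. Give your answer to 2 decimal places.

Var(ȳ_str) = Σₕ Wₕ²(1 − fₕ)sₕ²/nₕ with Wₕ = Nₕ/N, N = 15701.
West: Wₕ = 0.60715878; term = 0.60715878²·(1 − 0.14150844)·16390/1349 = 3.8450996.
South: Wₕ = 0.39284122; term = 0.39284122²·(1 − 0.06987678)·6070/431 = 2.0215571.
Sum = 5.8666567.

5.87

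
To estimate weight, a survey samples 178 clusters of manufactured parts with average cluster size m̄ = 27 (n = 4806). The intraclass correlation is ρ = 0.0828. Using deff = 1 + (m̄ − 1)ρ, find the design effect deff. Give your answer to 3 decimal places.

3.153

deff = 1 + (27 − 1)·0.0828 = 1 + 2.1528 = 3.1528.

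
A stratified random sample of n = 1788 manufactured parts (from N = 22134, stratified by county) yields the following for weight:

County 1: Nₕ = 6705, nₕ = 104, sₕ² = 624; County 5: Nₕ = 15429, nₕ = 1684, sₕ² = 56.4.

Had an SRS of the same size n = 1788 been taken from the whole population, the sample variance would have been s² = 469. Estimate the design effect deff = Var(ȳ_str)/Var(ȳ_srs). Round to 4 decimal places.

2.3082

Var(ȳ_str) = Σ Wₕ²(1−fₕ)sₕ²/nₕ with Wₕ = Nₕ/22134:
  County 1: (6705/22134)²·(1−104/6705)·624/104 = 0.54205076
  County 5: (15429/22134)²·(1−1684/15429)·56.4/1684 = 0.014497721
  → Var(ȳ_str) = 0.55654848.
Var(ȳ_srs) = (1 − 1788/22134)·469/1788 = 0.24111513.
deff = 0.55654848 / 0.24111513 = 2.3082.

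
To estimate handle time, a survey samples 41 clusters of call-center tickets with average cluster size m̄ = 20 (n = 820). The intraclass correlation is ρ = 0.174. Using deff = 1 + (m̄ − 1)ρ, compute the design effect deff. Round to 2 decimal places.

deff = 1 + (20 − 1)·0.174 = 1 + 3.306 = 4.306.

4.31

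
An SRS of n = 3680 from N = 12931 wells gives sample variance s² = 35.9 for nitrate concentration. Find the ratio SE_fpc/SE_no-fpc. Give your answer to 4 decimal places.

f = n/N = 3680/12931 = 0.28458743.
SE_no-fpc = √(s²/n) = 0.098769605; SE_fpc = √((1−f)s²/n) = 0.083541371.
Ratio = √(1−f) = 0.84582065.

0.8458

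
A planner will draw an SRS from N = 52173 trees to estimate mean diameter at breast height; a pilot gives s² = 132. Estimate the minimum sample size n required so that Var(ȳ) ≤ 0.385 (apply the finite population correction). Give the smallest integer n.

341

Without fpc, n₀ = s²/D = 132/0.385 = 342.8571.
With fpc, (1 − n/N)·s²/n ≤ D requires n ≥ n₀/(1 + n₀/N) = 342.8571/(1 + 342.8571/52173) = 340.6187.
Rounding up, n = 341.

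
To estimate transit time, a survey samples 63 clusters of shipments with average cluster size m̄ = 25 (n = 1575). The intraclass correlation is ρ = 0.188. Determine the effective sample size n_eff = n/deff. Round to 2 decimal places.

285.74

deff = 1 + (25 − 1)·0.188 = 1 + 4.512 = 5.512.
n_eff = 1575 / 5.512 = 285.74.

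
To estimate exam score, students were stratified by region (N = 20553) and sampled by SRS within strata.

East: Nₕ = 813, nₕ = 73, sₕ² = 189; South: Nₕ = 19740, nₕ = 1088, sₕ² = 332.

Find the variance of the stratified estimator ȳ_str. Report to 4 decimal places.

0.2697

Var(ȳ_str) = Σₕ Wₕ²(1 − fₕ)sₕ²/nₕ with Wₕ = Nₕ/N, N = 20553.
East: Wₕ = 0.03955627; term = 0.03955627²·(1 − 0.08979090)·189/73 = 0.0036873195.
South: Wₕ = 0.96044373; term = 0.96044373²·(1 − 0.05511651)·332/1088 = 0.26596917.
Sum = 0.26965649.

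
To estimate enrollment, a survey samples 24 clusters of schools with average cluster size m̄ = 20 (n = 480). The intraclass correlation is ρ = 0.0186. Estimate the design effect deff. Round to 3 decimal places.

deff = 1 + (20 − 1)·0.0186 = 1 + 0.3534 = 1.3534.

1.353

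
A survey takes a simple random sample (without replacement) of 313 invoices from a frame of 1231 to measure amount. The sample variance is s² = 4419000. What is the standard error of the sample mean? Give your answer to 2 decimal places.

102.61

Under SRS without replacement, Var(ȳ) = (1 − f)·s²/n with f = n/N = 313/1231 = 0.25426483.
Var(ȳ) = (1 − 0.25426483)·4419000/313 = 0.74573517·14118.211 = 10528.446.
SE(ȳ) = √(10528.446) = 102.61.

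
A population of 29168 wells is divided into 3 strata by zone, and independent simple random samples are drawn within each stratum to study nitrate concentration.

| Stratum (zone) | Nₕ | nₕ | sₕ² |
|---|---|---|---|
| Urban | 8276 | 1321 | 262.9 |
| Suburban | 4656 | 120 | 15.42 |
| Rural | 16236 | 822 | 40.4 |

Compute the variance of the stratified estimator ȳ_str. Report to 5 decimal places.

0.03111

Var(ȳ_str) = Σₕ Wₕ²(1 − fₕ)sₕ²/nₕ with Wₕ = Nₕ/N, N = 29168.
Urban: Wₕ = 0.28373560; term = 0.28373560²·(1 − 0.15961817)·262.9/1321 = 0.013464557.
Suburban: Wₕ = 0.15962699; term = 0.15962699²·(1 − 0.02577320)·15.42/120 = 0.003189891.
Rural: Wₕ = 0.55663741; term = 0.55663741²·(1 − 0.05062823)·40.4/822 = 0.014457415.
Sum = 0.031111863.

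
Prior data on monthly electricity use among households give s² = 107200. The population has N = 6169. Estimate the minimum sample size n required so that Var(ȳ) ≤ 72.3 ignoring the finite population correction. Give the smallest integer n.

Without fpc, n₀ = s²/D = 107200/72.3 = 1482.7109.
Rounding up, n = 1483.

1483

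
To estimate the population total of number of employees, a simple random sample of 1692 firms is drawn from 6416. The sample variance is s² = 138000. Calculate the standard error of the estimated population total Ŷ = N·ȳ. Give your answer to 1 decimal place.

49719.5

Var(Ŷ) = N²·Var(ȳ) = N²·(1 − n/N)·s²/n.
f = 1692/6416 = 0.26371571; Var(ȳ) = 0.73628429·138000/1692 = 60.051556.
Var(Ŷ) = 6416² · 60.051556 = 2.4720257 × 10^9.
SE(Ŷ) = √(2.4720257 × 10^9) = 49719.5.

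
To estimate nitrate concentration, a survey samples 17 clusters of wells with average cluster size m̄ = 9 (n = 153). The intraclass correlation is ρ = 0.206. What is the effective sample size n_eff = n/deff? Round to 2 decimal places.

deff = 1 + (9 − 1)·0.206 = 1 + 1.648 = 2.648.
n_eff = 153 / 2.648 = 57.78.

57.78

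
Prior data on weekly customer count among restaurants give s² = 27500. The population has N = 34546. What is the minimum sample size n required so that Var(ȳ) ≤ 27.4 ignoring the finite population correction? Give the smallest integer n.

1004

Without fpc, n₀ = s²/D = 27500/27.4 = 1003.6496.
Rounding up, n = 1004.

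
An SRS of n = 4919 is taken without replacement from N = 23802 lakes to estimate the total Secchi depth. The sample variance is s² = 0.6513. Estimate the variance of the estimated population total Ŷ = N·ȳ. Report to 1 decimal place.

Var(Ŷ) = N²·Var(ȳ) = N²·(1 − n/N)·s²/n.
f = 4919/23802 = 0.20666331; Var(ȳ) = 0.79333669·0.6513/4919 = 1.0504171 × 10^-4.
Var(Ŷ) = 23802² · (1.0504171 × 10^-4) = 59509.827.

59509.8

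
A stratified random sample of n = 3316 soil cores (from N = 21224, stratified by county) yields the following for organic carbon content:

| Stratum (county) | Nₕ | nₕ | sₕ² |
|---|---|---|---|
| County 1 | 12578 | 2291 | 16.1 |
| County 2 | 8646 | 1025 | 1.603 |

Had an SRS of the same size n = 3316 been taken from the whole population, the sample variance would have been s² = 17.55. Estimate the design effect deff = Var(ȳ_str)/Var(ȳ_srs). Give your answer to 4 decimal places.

Var(ȳ_str) = Σ Wₕ²(1−fₕ)sₕ²/nₕ with Wₕ = Nₕ/21224:
  County 1: (12578/21224)²·(1−2291/12578)·16.1/2291 = 0.0020185831
  County 2: (8646/21224)²·(1−1025/8646)·1.603/1025 = 2.2876121 × 10^-4
  → Var(ȳ_str) = 0.0022473443.
Var(ȳ_srs) = (1 − 3316/21224)·17.55/3316 = 0.004465627.
deff = 0.0022473443 / 0.004465627 = 0.5033.

0.5033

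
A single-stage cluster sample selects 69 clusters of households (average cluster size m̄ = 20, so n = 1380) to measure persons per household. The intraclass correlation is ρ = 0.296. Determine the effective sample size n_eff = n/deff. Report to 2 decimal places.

208.33

deff = 1 + (20 − 1)·0.296 = 1 + 5.624 = 6.624.
n_eff = 1380 / 6.624 = 208.33.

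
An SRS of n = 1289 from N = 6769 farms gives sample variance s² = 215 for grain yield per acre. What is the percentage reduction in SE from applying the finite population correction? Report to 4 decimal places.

f = n/N = 1289/6769 = 0.19042695.
SE_no-fpc = √(s²/n) = 0.40840662; SE_fpc = √((1−f)s²/n) = 0.36746907.
Ratio = √(1−f) = 0.89976278. Reduction = 100·(1 − 0.89976278) = 10.0237%.

10.0237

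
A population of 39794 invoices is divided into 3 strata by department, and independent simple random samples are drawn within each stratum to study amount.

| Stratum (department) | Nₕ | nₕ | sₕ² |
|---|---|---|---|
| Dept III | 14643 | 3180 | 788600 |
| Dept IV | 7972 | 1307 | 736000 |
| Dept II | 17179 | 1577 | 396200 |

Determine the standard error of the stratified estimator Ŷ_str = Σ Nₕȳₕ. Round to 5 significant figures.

372670

Var(Ŷ_str) = Σₕ Nₕ²(1 − fₕ)sₕ²/nₕ.
Dept III: 14643²·(1 − 3180/14643)·788600/3180 = 4.162536 × 10^10.
Dept IV: 7972²·(1 − 1307/7972)·736000/1307 = 2.9920557 × 10^10.
Dept II: 17179²·(1 − 1577/17179)·396200/1577 = 6.7338111 × 10^10.
Sum = 1.3888403 × 10^11.
SE = √(1.3888403 × 10^11) = 372670.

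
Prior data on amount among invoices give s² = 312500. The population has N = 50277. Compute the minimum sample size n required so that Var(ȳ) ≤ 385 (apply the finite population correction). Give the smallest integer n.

Without fpc, n₀ = s²/D = 312500/385 = 811.6883.
With fpc, (1 − n/N)·s²/n ≤ D requires n ≥ n₀/(1 + n₀/N) = 811.6883/(1 + 811.6883/50277) = 798.7923.
Rounding up, n = 799.

799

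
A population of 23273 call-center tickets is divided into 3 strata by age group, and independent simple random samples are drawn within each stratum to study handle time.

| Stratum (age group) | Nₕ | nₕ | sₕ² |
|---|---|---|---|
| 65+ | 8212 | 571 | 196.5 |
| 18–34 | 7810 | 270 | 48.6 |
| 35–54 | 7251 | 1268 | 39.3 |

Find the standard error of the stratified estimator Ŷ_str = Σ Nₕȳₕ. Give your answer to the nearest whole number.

5791

Var(Ŷ_str) = Σₕ Nₕ²(1 − fₕ)sₕ²/nₕ.
65+: 8212²·(1 − 571/8212)·196.5/571 = 2.1593627 × 10^7.
18–34: 7810²·(1 − 270/7810)·48.6/270 = 1.0599732 × 10^7.
35–54: 7251²·(1 − 1268/7251)·39.3/1268 = 1.344591 × 10^6.
Sum = 3.353795 × 10^7.
SE = √(3.353795 × 10^7) = 5791.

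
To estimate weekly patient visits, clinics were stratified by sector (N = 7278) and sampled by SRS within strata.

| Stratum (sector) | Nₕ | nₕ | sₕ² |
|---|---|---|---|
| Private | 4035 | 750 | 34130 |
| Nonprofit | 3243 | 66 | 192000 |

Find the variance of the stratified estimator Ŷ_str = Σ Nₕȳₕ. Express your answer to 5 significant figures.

3.0576 × 10^10

Var(Ŷ_str) = Σₕ Nₕ²(1 − fₕ)sₕ²/nₕ.
Private: 4035²·(1 − 750/4035)·34130/750 = 6.0318973 × 10^8.
Nonprofit: 3243²·(1 − 66/3243)·192000/66 = 2.9972396 × 10^10.
Sum = 3.0575586 × 10^10.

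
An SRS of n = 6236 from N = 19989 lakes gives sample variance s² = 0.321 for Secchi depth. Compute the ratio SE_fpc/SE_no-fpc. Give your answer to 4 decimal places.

f = n/N = 6236/19989 = 0.31197158.
SE_no-fpc = √(s²/n) = 0.0071746292; SE_fpc = √((1−f)s²/n) = 0.005951174.
Ratio = √(1−f) = 0.82947478.

0.8295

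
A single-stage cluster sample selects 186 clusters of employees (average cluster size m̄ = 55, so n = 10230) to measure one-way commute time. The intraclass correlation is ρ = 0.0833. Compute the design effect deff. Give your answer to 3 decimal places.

deff = 1 + (55 − 1)·0.0833 = 1 + 4.4982 = 5.4982.

5.498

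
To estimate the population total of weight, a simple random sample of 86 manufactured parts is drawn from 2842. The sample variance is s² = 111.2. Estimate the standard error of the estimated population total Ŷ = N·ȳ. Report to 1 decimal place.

3182.4

Var(Ŷ) = N²·Var(ȳ) = N²·(1 − n/N)·s²/n.
f = 86/2842 = 0.03026038; Var(ȳ) = 0.96973962·111.2/86 = 1.2538959.
Var(Ŷ) = 2842² · 1.2538959 = 1.0127672 × 10^7.
SE(Ŷ) = √(1.0127672 × 10^7) = 3182.4.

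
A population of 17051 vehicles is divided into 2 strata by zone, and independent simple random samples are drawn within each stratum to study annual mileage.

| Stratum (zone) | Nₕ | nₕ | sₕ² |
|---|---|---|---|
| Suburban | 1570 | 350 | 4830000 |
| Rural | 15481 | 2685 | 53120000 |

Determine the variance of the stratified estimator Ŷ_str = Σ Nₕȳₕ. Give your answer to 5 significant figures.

Var(Ŷ_str) = Σₕ Nₕ²(1 − fₕ)sₕ²/nₕ.
Suburban: 1570²·(1 − 350/1570)·4830000/350 = 2.643252 × 10^10.
Rural: 15481²·(1 − 2685/15481)·53120000/2685 = 3.9191061 × 10^12.
Sum = 3.9455386 × 10^12.

3.9455 × 10^12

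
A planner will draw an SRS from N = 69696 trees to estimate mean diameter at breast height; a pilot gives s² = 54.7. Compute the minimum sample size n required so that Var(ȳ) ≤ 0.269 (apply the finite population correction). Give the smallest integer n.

Without fpc, n₀ = s²/D = 54.7/0.269 = 203.3457.
With fpc, (1 − n/N)·s²/n ≤ D requires n ≥ n₀/(1 + n₀/N) = 203.3457/(1 + 203.3457/69696) = 202.7541.
Rounding up, n = 203.

203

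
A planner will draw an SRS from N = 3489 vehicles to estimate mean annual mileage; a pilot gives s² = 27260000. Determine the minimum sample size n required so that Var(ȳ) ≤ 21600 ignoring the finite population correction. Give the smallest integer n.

1263

Without fpc, n₀ = s²/D = 27260000/21600 = 1262.0370.
Rounding up, n = 1263.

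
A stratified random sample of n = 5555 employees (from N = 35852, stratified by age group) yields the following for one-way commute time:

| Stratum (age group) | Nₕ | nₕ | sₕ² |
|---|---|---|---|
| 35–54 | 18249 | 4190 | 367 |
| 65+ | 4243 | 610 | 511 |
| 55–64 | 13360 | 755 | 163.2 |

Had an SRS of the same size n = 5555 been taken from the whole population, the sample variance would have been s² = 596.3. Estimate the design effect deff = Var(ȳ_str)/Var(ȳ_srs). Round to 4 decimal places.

Var(ȳ_str) = Σ Wₕ²(1−fₕ)sₕ²/nₕ with Wₕ = Nₕ/35852:
  35–54: (18249/35852)²·(1−4190/18249)·367/4190 = 0.017483113
  65+: (4243/35852)²·(1−610/4243)·511/610 = 0.010046221
  55–64: (13360/35852)²·(1−755/13360)·163.2/755 = 0.028320162
  → Var(ȳ_str) = 0.055849496.
Var(ȳ_srs) = (1 − 5555/35852)·596.3/5555 = 0.090712468.
deff = 0.055849496 / 0.090712468 = 0.6157.

0.6157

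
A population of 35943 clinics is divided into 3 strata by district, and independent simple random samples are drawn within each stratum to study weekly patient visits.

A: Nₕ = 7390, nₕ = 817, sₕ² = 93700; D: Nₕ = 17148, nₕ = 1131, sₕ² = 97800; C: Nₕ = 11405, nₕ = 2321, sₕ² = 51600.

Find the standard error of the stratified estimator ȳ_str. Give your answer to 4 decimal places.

4.9476

Var(ȳ_str) = Σₕ Wₕ²(1 − fₕ)sₕ²/nₕ with Wₕ = Nₕ/N, N = 35943.
A: Wₕ = 0.20560332; term = 0.20560332²·(1 − 0.11055480)·93700/817 = 4.3121808.
D: Wₕ = 0.47708872; term = 0.47708872²·(1 − 0.06595521)·97800/1131 = 18.384095.
C: Wₕ = 0.31730796; term = 0.31730796²·(1 − 0.20350723)·51600/2321 = 1.7828645.
Sum = 24.47914.
SE = √(24.47914) = 4.9476.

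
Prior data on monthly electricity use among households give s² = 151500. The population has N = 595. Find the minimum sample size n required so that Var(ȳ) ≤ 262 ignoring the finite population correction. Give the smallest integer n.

579

Without fpc, n₀ = s²/D = 151500/262 = 578.2443.
Rounding up, n = 579.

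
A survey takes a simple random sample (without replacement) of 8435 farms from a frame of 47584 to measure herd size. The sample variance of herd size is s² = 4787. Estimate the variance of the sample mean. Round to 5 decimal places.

Under SRS without replacement, Var(ȳ) = (1 − f)·s²/n with f = n/N = 8435/47584 = 0.17726547.
Var(ȳ) = (1 − 0.17726547)·4787/8435 = 0.82273453·0.5675163 = 0.46691526.

0.46692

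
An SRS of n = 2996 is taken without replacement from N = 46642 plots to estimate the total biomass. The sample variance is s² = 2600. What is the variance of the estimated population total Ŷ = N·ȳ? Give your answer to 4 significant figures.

Var(Ŷ) = N²·Var(ȳ) = N²·(1 − n/N)·s²/n.
f = 2996/46642 = 0.06423395; Var(ȳ) = 0.93576605·2600/2996 = 0.81208001.
Var(Ŷ) = 46642² · 0.81208001 = 1.7666607 × 10^9.

1.767 × 10^9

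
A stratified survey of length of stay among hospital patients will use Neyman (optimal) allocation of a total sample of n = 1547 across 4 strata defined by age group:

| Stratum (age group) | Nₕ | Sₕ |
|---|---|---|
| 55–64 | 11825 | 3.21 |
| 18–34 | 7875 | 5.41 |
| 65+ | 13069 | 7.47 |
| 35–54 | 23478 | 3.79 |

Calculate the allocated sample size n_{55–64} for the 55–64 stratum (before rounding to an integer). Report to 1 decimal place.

219.8

Neyman allocation: nₕ = n·NₕSₕ / Σⱼ NⱼSⱼ.
Σ NⱼSⱼ = 11825·3.21 + 7875·5.41 + 13069·7.47 + 23478·3.79 = 267169.05.
n_{55–64} = 1547·11825·3.21 / 267169.05 = 219.8.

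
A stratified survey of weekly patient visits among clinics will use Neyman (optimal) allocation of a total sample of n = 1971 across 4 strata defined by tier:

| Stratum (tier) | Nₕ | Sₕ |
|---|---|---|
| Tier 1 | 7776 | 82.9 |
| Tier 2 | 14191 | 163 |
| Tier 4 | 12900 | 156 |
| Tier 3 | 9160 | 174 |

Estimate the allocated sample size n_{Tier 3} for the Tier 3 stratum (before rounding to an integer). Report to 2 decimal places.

478.59

Neyman allocation: nₕ = n·NₕSₕ / Σⱼ NⱼSⱼ.
Σ NⱼSⱼ = 7776·82.9 + 14191·163 + 12900·156 + 9160·174 = 6.5640034 × 10^6.
n_{Tier 3} = 1971·9160·174 / (6.5640034 × 10^6) = 478.59.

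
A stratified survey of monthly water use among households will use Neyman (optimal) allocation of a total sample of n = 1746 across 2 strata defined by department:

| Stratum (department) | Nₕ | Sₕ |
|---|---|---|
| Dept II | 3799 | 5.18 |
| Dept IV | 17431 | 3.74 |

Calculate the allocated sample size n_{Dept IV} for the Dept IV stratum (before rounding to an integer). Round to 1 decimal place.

1341.2

Neyman allocation: nₕ = n·NₕSₕ / Σⱼ NⱼSⱼ.
Σ NⱼSⱼ = 3799·5.18 + 17431·3.74 = 84870.76.
n_{Dept IV} = 1746·17431·3.74 / 84870.76 = 1341.2.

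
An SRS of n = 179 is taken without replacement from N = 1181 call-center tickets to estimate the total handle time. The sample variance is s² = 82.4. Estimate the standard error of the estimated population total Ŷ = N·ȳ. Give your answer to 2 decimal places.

Var(Ŷ) = N²·Var(ȳ) = N²·(1 − n/N)·s²/n.
f = 179/1181 = 0.15156647; Var(ȳ) = 0.84843353·82.4/179 = 0.39056382.
Var(Ŷ) = 1181² · 0.39056382 = 544743.18.
SE(Ŷ) = √(544743.18) = 738.07.

738.07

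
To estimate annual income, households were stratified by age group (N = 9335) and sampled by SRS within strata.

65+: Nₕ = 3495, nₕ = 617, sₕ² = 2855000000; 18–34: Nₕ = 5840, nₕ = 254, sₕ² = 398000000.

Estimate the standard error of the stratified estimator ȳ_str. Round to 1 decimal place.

1058.6

Var(ȳ_str) = Σₕ Wₕ²(1 − fₕ)sₕ²/nₕ with Wₕ = Nₕ/N, N = 9335.
65+: Wₕ = 0.37439743; term = 0.37439743²·(1 − 0.17653791)·2855000000/617 = 534109.46.
18–34: Wₕ = 0.62560257; term = 0.62560257²·(1 − 0.04349315)·398000000/254 = 586589.78.
Sum = 1.1206992 × 10^6.
SE = √(1.1206992 × 10^6) = 1058.6.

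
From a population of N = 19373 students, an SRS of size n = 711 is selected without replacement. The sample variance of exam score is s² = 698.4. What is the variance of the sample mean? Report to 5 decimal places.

Under SRS without replacement, Var(ȳ) = (1 − f)·s²/n with f = n/N = 711/19373 = 0.03670056.
Var(ȳ) = (1 − 0.03670056)·698.4/711 = 0.96329944·0.98227848 = 0.94622831.

0.94623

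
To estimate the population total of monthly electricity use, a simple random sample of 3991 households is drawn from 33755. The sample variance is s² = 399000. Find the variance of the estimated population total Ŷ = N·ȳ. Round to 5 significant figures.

1.0044 × 10^11

Var(Ŷ) = N²·Var(ȳ) = N²·(1 − n/N)·s²/n.
f = 3991/33755 = 0.11823434; Var(ȳ) = 0.88176566·399000/3991 = 88.154473.
Var(Ŷ) = 33755² · 88.154473 = 1.0044321 × 10^11.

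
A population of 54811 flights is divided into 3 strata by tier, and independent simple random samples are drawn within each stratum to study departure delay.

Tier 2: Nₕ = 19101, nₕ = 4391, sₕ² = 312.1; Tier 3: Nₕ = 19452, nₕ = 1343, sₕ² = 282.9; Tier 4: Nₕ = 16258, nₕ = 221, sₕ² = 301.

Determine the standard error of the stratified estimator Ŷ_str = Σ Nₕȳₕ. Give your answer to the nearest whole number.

21196

Var(Ŷ_str) = Σₕ Nₕ²(1 − fₕ)sₕ²/nₕ.
Tier 2: 19101²·(1 − 4391/19101)·312.1/4391 = 1.9970968 × 10^7.
Tier 3: 19452²·(1 − 1343/19452)·282.9/1343 = 7.4202009 × 10^7.
Tier 4: 16258²·(1 − 221/16258)·301/221 = 3.5511128 × 10^8.
Sum = 4.4928426 × 10^8.
SE = √(4.4928426 × 10^8) = 21196.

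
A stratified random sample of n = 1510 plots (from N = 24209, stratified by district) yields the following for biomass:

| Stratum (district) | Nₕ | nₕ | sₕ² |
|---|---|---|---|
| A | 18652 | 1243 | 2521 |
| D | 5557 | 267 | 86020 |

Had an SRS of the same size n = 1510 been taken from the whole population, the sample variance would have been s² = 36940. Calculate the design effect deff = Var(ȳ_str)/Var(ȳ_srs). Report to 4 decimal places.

Var(ȳ_str) = Σ Wₕ²(1−fₕ)sₕ²/nₕ with Wₕ = Nₕ/24209:
  A: (18652/24209)²·(1−1243/18652)·2521/1243 = 1.1236919
  D: (5557/24209)²·(1−267/5557)·86020/267 = 16.159598
  → Var(ȳ_str) = 17.28329.
Var(ȳ_srs) = (1 − 1510/24209)·36940/1510 = 22.937697.
deff = 17.28329 / 22.937697 = 0.7535.

0.7535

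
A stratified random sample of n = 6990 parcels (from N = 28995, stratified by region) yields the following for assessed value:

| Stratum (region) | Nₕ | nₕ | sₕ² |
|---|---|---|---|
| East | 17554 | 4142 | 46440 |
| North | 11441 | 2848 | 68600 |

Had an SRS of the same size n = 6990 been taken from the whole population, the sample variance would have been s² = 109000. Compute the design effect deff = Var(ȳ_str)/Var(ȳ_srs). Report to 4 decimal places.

0.5033

Var(ȳ_str) = Σ Wₕ²(1−fₕ)sₕ²/nₕ with Wₕ = Nₕ/28995:
  East: (17554/28995)²·(1−4142/17554)·46440/4142 = 3.1398256
  North: (11441/28995)²·(1−2848/11441)·68600/2848 = 2.8167396
  → Var(ȳ_str) = 5.9565652.
Var(ȳ_srs) = (1 − 6990/28995)·109000/6990 = 11.834436.
deff = 5.9565652 / 11.834436 = 0.5033.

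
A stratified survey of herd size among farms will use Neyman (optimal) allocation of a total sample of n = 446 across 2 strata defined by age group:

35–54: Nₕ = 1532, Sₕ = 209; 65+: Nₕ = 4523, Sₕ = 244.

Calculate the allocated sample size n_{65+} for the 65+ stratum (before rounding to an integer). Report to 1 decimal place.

Neyman allocation: nₕ = n·NₕSₕ / Σⱼ NⱼSⱼ.
Σ NⱼSⱼ = 1532·209 + 4523·244 = 1.4238 × 10^6.
n_{65+} = 446·4523·244 / (1.4238 × 10^6) = 345.7.

345.7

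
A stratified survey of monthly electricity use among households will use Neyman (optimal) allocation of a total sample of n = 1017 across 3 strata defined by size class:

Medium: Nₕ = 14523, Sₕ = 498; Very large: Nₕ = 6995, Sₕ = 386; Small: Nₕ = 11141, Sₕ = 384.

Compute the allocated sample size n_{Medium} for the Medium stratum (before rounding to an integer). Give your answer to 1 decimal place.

517.6

Neyman allocation: nₕ = n·NₕSₕ / Σⱼ NⱼSⱼ.
Σ NⱼSⱼ = 14523·498 + 6995·386 + 11141·384 = 1.4210668 × 10^7.
n_{Medium} = 1017·14523·498 / (1.4210668 × 10^7) = 517.6.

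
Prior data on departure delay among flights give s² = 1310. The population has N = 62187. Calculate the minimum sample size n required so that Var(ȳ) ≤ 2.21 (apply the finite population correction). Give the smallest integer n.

588

Without fpc, n₀ = s²/D = 1310/2.21 = 592.7602.
With fpc, (1 − n/N)·s²/n ≤ D requires n ≥ n₀/(1 + n₀/N) = 592.7602/(1 + 592.7602/62187) = 587.1634.
Rounding up, n = 588.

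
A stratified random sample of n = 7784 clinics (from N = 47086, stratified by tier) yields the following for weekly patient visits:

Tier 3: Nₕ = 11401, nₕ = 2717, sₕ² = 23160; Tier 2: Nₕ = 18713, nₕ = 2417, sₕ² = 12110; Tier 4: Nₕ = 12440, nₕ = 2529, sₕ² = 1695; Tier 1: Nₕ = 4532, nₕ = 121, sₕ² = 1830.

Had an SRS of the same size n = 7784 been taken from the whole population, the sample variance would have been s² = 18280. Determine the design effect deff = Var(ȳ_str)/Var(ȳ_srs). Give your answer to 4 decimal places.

Var(ȳ_str) = Σ Wₕ²(1−fₕ)sₕ²/nₕ with Wₕ = Nₕ/47086:
  Tier 3: (11401/47086)²·(1−2717/11401)·23160/2717 = 0.38065197
  Tier 2: (18713/47086)²·(1−2417/18713)·12110/2417 = 0.68914138
  Tier 4: (12440/47086)²·(1−2529/12440)·1695/2529 = 0.037271351
  Tier 1: (4532/47086)²·(1−121/4532)·1830/121 = 0.13636694
  → Var(ȳ_str) = 1.2434316.
Var(ȳ_srs) = (1 − 7784/47086)·18280/7784 = 1.9601812.
deff = 1.2434316 / 1.9601812 = 0.6343.

0.6343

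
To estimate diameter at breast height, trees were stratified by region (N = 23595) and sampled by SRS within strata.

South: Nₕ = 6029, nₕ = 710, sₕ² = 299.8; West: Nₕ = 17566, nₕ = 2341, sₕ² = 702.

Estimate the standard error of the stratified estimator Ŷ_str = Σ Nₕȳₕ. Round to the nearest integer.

9682

Var(Ŷ_str) = Σₕ Nₕ²(1 − fₕ)sₕ²/nₕ.
South: 6029²·(1 − 710/6029)·299.8/710 = 1.3540932 × 10^7.
West: 17566²·(1 − 2341/17566)·702/2341 = 8.0198432 × 10^7.
Sum = 9.3739364 × 10^7.
SE = √(9.3739364 × 10^7) = 9682.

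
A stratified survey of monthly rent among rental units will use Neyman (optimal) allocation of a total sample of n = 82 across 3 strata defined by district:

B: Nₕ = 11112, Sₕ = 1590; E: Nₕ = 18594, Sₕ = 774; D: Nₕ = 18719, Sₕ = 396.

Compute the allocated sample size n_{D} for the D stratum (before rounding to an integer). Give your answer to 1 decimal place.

Neyman allocation: nₕ = n·NₕSₕ / Σⱼ NⱼSⱼ.
Σ NⱼSⱼ = 11112·1590 + 18594·774 + 18719·396 = 3.947256 × 10^7.
n_{D} = 82·18719·396 / (3.947256 × 10^7) = 15.4.

15.4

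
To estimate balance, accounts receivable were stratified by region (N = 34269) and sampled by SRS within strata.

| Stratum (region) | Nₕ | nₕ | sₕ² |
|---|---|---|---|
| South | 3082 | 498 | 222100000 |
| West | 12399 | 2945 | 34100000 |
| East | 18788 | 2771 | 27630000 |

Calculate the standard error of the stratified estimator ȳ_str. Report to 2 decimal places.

82.07

Var(ȳ_str) = Σₕ Wₕ²(1 − fₕ)sₕ²/nₕ with Wₕ = Nₕ/N, N = 34269.
South: Wₕ = 0.08993551; term = 0.08993551²·(1 − 0.16158339)·222100000/498 = 3024.4158.
West: Wₕ = 0.36181388; term = 0.36181388²·(1 − 0.23751915)·34100000/2945 = 1155.7622.
East: Wₕ = 0.54825061; term = 0.54825061²·(1 − 0.14748776)·27630000/2771 = 2555.0725.
Sum = 6735.2505.
SE = √(6735.2505) = 82.07.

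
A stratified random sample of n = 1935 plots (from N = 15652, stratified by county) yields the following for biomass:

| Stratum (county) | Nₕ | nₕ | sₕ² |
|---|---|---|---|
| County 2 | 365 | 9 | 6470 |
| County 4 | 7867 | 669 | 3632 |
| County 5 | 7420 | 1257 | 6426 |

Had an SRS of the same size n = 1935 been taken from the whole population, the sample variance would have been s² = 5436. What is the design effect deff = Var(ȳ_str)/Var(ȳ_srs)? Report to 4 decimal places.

1.0522

Var(ȳ_str) = Σ Wₕ²(1−fₕ)sₕ²/nₕ with Wₕ = Nₕ/15652:
  County 2: (365/15652)²·(1−9/365)·6470/9 = 0.38129838
  County 4: (7867/15652)²·(1−669/7867)·3632/669 = 1.2548766
  County 5: (7420/15652)²·(1−1257/7420)·6426/1257 = 0.95424927
  → Var(ȳ_str) = 2.5904243.
Var(ȳ_srs) = (1 − 1935/15652)·5436/1935 = 2.4619985.
deff = 2.5904243 / 2.4619985 = 1.0522.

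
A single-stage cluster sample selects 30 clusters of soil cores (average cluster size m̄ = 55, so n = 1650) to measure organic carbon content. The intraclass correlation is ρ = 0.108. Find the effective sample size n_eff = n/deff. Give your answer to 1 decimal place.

deff = 1 + (55 − 1)·0.108 = 1 + 5.832 = 6.832.
n_eff = 1650 / 6.832 = 241.5.

241.5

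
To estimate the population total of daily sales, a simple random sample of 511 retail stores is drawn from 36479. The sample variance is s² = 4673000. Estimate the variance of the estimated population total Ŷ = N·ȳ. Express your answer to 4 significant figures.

1.200 × 10^13

Var(Ŷ) = N²·Var(ȳ) = N²·(1 − n/N)·s²/n.
f = 511/36479 = 0.01400806; Var(ȳ) = 0.98599194·4673000/511 = 9016.713.
Var(Ŷ) = 36479² · 9016.713 = 1.1998697 × 10^13.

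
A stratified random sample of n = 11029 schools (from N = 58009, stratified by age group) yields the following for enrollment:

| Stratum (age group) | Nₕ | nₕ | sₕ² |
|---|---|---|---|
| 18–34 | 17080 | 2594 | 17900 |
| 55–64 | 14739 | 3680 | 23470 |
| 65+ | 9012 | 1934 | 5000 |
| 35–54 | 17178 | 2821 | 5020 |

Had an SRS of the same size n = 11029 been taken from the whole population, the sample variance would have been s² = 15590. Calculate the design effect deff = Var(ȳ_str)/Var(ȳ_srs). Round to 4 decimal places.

0.8698

Var(ȳ_str) = Σ Wₕ²(1−fₕ)sₕ²/nₕ with Wₕ = Nₕ/58009:
  18–34: (17080/58009)²·(1−2594/17080)·17900/2594 = 0.50737451
  55–64: (14739/58009)²·(1−3680/14739)·23470/3680 = 0.30892879
  65+: (9012/58009)²·(1−1934/9012)·5000/1934 = 0.049006594
  35–54: (17178/58009)²·(1−2821/17178)·5020/2821 = 0.13042059
  → Var(ȳ_str) = 0.99573048.
Var(ȳ_srs) = (1 − 11029/58009)·15590/11029 = 1.1447947.
deff = 0.99573048 / 1.1447947 = 0.8698.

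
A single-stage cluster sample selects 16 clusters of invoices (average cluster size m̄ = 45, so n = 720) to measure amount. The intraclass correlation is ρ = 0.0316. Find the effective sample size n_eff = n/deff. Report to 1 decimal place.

301.2

deff = 1 + (45 − 1)·0.0316 = 1 + 1.3904 = 2.3904.
n_eff = 720 / 2.3904 = 301.2.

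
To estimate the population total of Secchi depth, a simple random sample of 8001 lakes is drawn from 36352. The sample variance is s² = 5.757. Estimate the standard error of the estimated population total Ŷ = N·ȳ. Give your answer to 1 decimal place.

861.1

Var(Ŷ) = N²·Var(ȳ) = N²·(1 − n/N)·s²/n.
f = 8001/36352 = 0.22009793; Var(ȳ) = 0.77990207·5.757/8001 = 5.6116688 × 10^-4.
Var(Ŷ) = 36352² · (5.6116688 × 10^-4) = 741564.02.
SE(Ŷ) = √(741564.02) = 861.1.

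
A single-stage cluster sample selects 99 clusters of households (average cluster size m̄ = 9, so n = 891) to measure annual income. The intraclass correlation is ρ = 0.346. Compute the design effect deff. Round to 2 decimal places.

3.77

deff = 1 + (9 − 1)·0.346 = 1 + 2.768 = 3.768.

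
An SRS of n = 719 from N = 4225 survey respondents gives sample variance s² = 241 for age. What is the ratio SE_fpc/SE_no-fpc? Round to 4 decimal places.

f = n/N = 719/4225 = 0.17017751.
SE_no-fpc = √(s²/n) = 0.57895402; SE_fpc = √((1−f)s²/n) = 0.52739581.
Ratio = √(1−f) = 0.91094593.

0.9109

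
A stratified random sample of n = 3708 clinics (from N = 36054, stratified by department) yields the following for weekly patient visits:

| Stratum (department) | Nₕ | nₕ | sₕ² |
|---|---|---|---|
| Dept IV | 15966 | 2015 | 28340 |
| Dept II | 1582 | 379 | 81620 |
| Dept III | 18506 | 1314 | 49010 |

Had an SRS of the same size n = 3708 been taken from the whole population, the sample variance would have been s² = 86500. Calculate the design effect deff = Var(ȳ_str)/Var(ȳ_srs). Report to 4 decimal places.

Var(ȳ_str) = Σ Wₕ²(1−fₕ)sₕ²/nₕ with Wₕ = Nₕ/36054:
  Dept IV: (15966/36054)²·(1−2015/15966)·28340/2015 = 2.4100128
  Dept II: (1582/36054)²·(1−379/1582)·81620/379 = 0.31529899
  Dept III: (18506/36054)²·(1−1314/18506)·49010/1314 = 9.1289618
  → Var(ȳ_str) = 11.854274.
Var(ȳ_srs) = (1 − 3708/36054)·86500/3708 = 20.928761.
deff = 11.854274 / 20.928761 = 0.5664.

0.5664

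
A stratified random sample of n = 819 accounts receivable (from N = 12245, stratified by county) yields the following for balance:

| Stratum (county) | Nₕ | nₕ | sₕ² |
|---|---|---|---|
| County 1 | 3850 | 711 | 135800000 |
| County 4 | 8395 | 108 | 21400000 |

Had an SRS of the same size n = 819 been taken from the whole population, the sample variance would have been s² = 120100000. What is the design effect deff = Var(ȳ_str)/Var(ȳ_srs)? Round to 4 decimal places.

Var(ȳ_str) = Σ Wₕ²(1−fₕ)sₕ²/nₕ with Wₕ = Nₕ/12245:
  County 1: (3850/12245)²·(1−711/3850)·135800000/711 = 15394.466
  County 4: (8395/12245)²·(1−108/8395)·21400000/108 = 91937.032
  → Var(ȳ_str) = 107331.5.
Var(ȳ_srs) = (1 − 819/12245)·120100000/819 = 136834.16.
deff = 107331.5 / 136834.16 = 0.7844.

0.7844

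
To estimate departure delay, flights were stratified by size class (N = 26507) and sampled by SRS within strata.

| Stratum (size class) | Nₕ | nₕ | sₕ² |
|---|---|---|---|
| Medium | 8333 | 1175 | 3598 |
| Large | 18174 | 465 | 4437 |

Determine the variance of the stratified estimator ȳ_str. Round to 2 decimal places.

4.63

Var(ȳ_str) = Σₕ Wₕ²(1 − fₕ)sₕ²/nₕ with Wₕ = Nₕ/N, N = 26507.
Medium: Wₕ = 0.31436979; term = 0.31436979²·(1 − 0.14100564)·3598/1175 = 0.25995323.
Large: Wₕ = 0.68563021; term = 0.68563021²·(1 − 0.02558600)·4437/465 = 4.3707894.
Sum = 4.6307426.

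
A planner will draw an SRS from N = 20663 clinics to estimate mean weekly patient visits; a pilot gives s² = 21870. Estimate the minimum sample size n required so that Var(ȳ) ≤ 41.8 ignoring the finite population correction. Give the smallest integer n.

Without fpc, n₀ = s²/D = 21870/41.8 = 523.2057.
Rounding up, n = 524.

524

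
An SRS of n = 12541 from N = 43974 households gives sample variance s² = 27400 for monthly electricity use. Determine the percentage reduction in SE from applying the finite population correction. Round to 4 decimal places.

15.4536

f = n/N = 12541/43974 = 0.28519125.
SE_no-fpc = √(s²/n) = 1.4781183; SE_fpc = √((1−f)s²/n) = 1.2496953.
Ratio = √(1−f) = 0.84546363. Reduction = 100·(1 − 0.84546363) = 15.4536%.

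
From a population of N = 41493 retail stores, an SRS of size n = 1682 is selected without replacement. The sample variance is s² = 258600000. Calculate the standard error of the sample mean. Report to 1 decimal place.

Under SRS without replacement, Var(ȳ) = (1 − f)·s²/n with f = n/N = 1682/41493 = 0.04053696.
Var(ȳ) = (1 − 0.04053696)·258600000/1682 = 0.95946304·153745.54 = 147513.16.
SE(ȳ) = √(147513.16) = 384.1.

384.1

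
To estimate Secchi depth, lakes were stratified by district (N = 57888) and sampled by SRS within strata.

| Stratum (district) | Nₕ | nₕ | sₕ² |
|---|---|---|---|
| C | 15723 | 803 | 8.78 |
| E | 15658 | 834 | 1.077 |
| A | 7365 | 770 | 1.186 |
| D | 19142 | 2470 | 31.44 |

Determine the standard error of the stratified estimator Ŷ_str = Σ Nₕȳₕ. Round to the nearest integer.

Var(Ŷ_str) = Σₕ Nₕ²(1 − fₕ)sₕ²/nₕ.
C: 15723²·(1 − 803/15723)·8.78/803 = 2.5649754 × 10^6.
E: 15658²·(1 − 834/15658)·1.077/834 = 299744.59.
A: 7365²·(1 − 770/7365)·1.186/770 = 74813.766.
D: 19142²·(1 − 2470/19142)·31.44/2470 = 4.0621934 × 10^6.
Sum = 7.0017272 × 10^6.
SE = √(7.0017272 × 10^6) = 2646.

2646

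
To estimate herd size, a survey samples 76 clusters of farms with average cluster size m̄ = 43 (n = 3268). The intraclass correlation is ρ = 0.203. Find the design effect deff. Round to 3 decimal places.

9.526

deff = 1 + (43 − 1)·0.203 = 1 + 8.526 = 9.526.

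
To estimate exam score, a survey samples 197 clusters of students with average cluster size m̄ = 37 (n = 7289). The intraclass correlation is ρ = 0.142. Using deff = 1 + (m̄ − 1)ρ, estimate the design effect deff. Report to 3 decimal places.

6.112

deff = 1 + (37 − 1)·0.142 = 1 + 5.112 = 6.112.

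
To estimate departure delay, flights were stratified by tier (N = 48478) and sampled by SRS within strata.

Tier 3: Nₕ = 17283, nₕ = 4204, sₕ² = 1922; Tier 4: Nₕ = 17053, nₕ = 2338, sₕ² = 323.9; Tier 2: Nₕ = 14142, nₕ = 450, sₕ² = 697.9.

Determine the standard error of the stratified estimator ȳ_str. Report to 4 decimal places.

Var(ȳ_str) = Σₕ Wₕ²(1 − fₕ)sₕ²/nₕ with Wₕ = Nₕ/N, N = 48478.
Tier 3: Wₕ = 0.35651223; term = 0.35651223²·(1 − 0.24324481)·1922/4204 = 0.043973897.
Tier 4: Wₕ = 0.35176781; term = 0.35176781²·(1 − 0.13710198)·323.9/2338 = 0.014792382.
Tier 2: Wₕ = 0.29171996; term = 0.29171996²·(1 − 0.03182011)·697.9/450 = 0.12778181.
Sum = 0.18654809.
SE = √(0.18654809) = 0.4319.

0.4319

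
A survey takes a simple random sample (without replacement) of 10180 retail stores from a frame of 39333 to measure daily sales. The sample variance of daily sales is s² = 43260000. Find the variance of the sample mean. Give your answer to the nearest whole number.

3150

Under SRS without replacement, Var(ȳ) = (1 − f)·s²/n with f = n/N = 10180/39333 = 0.25881575.
Var(ȳ) = (1 − 0.25881575)·43260000/10180 = 0.74118425·4249.5088 = 3149.669.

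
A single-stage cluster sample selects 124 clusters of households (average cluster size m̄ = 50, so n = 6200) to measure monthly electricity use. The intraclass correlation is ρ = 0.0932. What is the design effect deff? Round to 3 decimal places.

5.567

deff = 1 + (50 − 1)·0.0932 = 1 + 4.5668 = 5.5668.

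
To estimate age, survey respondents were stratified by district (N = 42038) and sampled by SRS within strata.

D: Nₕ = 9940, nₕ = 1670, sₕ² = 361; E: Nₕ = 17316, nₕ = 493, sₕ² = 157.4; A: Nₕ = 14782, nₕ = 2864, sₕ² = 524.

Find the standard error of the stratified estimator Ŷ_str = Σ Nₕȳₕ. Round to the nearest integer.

11959

Var(Ŷ_str) = Σₕ Nₕ²(1 − fₕ)sₕ²/nₕ.
D: 9940²·(1 − 1670/9940)·361/1670 = 1.7769803 × 10^7.
E: 17316²·(1 − 493/17316)·157.4/493 = 9.3005543 × 10^7.
A: 14782²·(1 − 2864/14782)·524/2864 = 3.2232564 × 10^7.
Sum = 1.4300791 × 10^8.
SE = √(1.4300791 × 10^8) = 11959.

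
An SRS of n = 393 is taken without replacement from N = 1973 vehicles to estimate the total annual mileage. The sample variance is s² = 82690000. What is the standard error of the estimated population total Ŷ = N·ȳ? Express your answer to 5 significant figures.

Var(Ŷ) = N²·Var(ȳ) = N²·(1 − n/N)·s²/n.
f = 393/1973 = 0.19918905; Var(ȳ) = 0.80081095·82690000/393 = 168496.33.
Var(Ŷ) = 1973² · 168496.33 = 6.5591055 × 10^11.
SE(Ŷ) = √(6.5591055 × 10^11) = 809880.

809880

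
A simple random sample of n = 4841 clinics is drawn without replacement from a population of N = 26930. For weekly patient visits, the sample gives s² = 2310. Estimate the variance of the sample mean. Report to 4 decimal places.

0.3914

Under SRS without replacement, Var(ȳ) = (1 − f)·s²/n with f = n/N = 4841/26930 = 0.17976235.
Var(ȳ) = (1 − 0.17976235)·2310/4841 = 0.82023765·0.47717414 = 0.39139619.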